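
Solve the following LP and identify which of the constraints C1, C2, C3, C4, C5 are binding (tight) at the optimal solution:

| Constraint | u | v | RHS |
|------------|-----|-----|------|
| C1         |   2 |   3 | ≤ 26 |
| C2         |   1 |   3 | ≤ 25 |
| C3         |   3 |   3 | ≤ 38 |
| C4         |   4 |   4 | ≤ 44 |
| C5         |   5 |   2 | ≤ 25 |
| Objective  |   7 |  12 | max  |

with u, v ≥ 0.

At u = 1, v = 8, compute slack b - a·x for each constraint:
  C1: 26 − 26 = 0  (binding)
  C2: 25 − 25 = 0  (binding)
  C3: 38 − 27 = 11  (slack)
  C4: 44 − 36 = 8  (slack)
  C5: 25 − 21 = 4  (slack)

Optimal: u = 1, v = 8
Binding: C1, C2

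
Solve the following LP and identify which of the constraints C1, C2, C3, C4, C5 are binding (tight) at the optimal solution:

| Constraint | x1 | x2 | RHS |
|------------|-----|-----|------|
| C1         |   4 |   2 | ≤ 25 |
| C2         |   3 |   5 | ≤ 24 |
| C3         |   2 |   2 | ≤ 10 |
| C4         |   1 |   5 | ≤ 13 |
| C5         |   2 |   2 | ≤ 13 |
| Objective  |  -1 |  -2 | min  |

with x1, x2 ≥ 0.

At x1 = 3, x2 = 2, compute slack b - a·x for each constraint:
  C1: 25 − 16 = 9  (slack)
  C2: 24 − 19 = 5  (slack)
  C3: 10 − 10 = 0  (binding)
  C4: 13 − 13 = 0  (binding)
  C5: 13 − 10 = 3  (slack)

Optimal: x1 = 3, x2 = 2
Binding: C3, C4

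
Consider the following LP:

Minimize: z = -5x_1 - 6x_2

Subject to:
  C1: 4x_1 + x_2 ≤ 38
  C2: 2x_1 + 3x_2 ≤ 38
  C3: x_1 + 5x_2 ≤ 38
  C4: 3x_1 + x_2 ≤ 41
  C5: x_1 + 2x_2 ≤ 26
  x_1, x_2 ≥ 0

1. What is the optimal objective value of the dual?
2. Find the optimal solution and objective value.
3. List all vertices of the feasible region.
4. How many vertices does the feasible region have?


1. -76
2. x_1 = 8, x_2 = 6, z = -76
3. (0, 0), (9.5, 0), (8, 6), (0, 7.6)
4. 4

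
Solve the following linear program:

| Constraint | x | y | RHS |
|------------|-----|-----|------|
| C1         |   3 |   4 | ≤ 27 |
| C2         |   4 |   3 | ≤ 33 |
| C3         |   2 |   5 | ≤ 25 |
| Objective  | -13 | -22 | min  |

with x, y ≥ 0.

Evaluate the objective at each vertex of the feasible region:
  z(0, 0) = 0
  z(8.25, 0) = -107.2
  z(7.286, 1.286) = -123
  z(5, 3) = -131  ←
  z(0, 5) = -110
The minimum is at x = 5, y = 3.

x = 5, y = 3, z = -131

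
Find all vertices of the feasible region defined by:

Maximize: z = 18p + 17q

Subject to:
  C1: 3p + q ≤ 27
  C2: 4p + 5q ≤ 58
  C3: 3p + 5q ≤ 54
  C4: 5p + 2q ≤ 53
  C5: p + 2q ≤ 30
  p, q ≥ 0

(0, 0), (9, 0), (7, 6), (4, 8.4), (0, 10.8)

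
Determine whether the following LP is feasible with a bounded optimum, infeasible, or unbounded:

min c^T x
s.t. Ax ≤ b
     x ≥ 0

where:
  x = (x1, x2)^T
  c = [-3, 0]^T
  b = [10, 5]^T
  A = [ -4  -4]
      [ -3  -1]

Unbounded (objective can decrease without bound)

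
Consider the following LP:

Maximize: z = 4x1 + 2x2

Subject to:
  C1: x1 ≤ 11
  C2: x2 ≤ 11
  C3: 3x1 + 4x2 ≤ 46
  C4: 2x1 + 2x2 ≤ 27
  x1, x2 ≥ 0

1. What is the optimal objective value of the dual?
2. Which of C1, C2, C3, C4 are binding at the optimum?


1. 49
2. C1, C4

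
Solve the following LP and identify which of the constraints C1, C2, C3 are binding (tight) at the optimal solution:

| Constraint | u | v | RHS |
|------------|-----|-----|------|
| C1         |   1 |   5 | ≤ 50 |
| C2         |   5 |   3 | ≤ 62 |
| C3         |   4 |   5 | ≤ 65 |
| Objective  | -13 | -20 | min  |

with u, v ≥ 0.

At u = 5, v = 9, compute slack b - a·x for each constraint:
  C1: 50 − 50 = 0  (binding)
  C2: 62 − 52 = 10  (slack)
  C3: 65 − 65 = 0  (binding)

Optimal: u = 5, v = 9
Binding: C1, C3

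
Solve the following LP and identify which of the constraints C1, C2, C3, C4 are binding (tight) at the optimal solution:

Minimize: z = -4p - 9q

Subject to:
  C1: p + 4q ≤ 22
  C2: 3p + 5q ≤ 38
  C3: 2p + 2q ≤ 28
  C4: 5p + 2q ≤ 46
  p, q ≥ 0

At p = 6, q = 4, compute slack b - a·x for each constraint:
  C1: 22 − 22 = 0  (binding)
  C2: 38 − 38 = 0  (binding)
  C3: 28 − 20 = 8  (slack)
  C4: 46 − 38 = 8  (slack)

Optimal: p = 6, q = 4
Binding: C1, C2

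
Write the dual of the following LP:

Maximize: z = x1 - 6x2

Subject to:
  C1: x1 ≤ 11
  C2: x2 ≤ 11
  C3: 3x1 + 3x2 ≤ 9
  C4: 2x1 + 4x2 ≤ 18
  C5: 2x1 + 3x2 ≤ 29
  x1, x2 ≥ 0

Primal max cᵀx s.t. Ax ≤ b, x ≥ 0  →  Dual min bᵀy s.t. Aᵀy ≥ c, y ≥ 0.

Minimize: z = 11y1 + 11y2 + 9y3 + 18y4 + 29y5

Subject to:
  y1 + 3y3 + 2y4 + 2y5 ≥ 1
  y2 + 3y3 + 4y4 + 3y5 ≥ -6
  y1, y2, y3, y4, y5 ≥ 0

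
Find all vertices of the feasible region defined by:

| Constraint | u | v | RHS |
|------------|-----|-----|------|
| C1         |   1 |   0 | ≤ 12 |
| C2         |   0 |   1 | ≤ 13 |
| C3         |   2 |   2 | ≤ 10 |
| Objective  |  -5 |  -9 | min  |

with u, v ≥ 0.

(0, 0), (5, 0), (0, 5)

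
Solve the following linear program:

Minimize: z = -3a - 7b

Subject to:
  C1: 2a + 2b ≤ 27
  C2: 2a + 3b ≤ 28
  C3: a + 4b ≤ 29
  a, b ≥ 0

Evaluate the objective at each vertex of the feasible region:
  z(0, 0) = 0
  z(13.5, 0) = -40.5
  z(12.5, 1) = -44.5
  z(5, 6) = -57  ←
  z(0, 7.25) = -50.75
The minimum is at a = 5, b = 6.

a = 5, b = 6, z = -57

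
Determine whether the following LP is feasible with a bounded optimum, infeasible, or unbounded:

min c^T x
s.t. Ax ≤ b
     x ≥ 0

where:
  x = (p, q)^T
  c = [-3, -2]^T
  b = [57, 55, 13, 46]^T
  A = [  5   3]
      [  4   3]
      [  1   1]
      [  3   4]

Feasible with a bounded optimal solution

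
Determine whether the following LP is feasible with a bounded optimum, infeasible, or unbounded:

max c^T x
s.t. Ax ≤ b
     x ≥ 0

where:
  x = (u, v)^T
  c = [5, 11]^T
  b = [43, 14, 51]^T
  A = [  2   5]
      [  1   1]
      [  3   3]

Feasible with a bounded optimal solution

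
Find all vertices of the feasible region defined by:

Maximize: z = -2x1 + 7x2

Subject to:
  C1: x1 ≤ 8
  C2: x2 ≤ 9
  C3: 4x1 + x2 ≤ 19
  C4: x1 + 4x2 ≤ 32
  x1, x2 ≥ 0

(0, 0), (4.75, 0), (2.933, 7.267), (0, 8)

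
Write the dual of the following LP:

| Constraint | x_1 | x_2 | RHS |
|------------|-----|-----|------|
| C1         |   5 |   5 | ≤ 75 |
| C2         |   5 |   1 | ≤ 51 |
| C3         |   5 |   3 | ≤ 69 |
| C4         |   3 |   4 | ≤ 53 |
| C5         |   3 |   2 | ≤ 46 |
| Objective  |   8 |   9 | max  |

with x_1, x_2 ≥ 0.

Primal max cᵀx s.t. Ax ≤ b, x ≥ 0  →  Dual min bᵀy s.t. Aᵀy ≥ c, y ≥ 0.

Minimize: z = 75y1 + 51y2 + 69y3 + 53y4 + 46y5

Subject to:
  5y1 + 5y2 + 5y3 + 3y4 + 3y5 ≥ 8
  5y1 + y2 + 3y3 + 4y4 + 2y5 ≥ 9
  y1, y2, y3, y4, y5 ≥ 0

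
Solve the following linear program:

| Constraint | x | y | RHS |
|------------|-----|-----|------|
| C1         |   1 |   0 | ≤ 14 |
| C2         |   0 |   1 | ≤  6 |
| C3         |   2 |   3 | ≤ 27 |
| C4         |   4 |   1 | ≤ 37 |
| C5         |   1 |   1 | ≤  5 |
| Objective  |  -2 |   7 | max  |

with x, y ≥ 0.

Evaluate the objective at each vertex of the feasible region:
  z(0, 0) = 0
  z(5, 0) = -10
  z(0, 5) = 35  ←
The maximum is at x = 0, y = 5.

x = 0, y = 5, z = 35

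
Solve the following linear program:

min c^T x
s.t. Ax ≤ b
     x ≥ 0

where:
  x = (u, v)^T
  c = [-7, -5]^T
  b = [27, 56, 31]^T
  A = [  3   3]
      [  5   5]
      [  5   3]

Evaluate the objective at each vertex of the feasible region:
  z(0, 0) = 0
  z(6.2, 0) = -43.4
  z(2, 7) = -49  ←
  z(0, 9) = -45
The minimum is at u = 2, v = 7.

u = 2, v = 7, z = -49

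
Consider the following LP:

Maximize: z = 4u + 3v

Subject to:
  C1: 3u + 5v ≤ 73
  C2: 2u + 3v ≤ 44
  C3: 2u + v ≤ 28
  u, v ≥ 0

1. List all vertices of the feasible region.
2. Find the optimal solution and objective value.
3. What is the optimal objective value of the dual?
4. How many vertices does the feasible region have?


1. (0, 0), (14, 0), (10, 8), (1, 14), (0, 14.6)
2. u = 10, v = 8, z = 64
3. 64
4. 5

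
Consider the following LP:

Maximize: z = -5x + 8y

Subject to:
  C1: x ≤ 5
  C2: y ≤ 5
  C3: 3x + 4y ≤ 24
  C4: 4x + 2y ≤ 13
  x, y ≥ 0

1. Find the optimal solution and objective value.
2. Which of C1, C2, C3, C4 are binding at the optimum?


1. x = 0, y = 5, z = 40
2. C2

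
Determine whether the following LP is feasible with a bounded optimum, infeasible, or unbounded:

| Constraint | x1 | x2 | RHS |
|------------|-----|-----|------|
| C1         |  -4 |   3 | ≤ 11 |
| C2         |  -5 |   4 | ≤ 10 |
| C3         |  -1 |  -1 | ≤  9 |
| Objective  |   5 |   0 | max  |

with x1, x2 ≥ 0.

Unbounded (objective can increase without bound)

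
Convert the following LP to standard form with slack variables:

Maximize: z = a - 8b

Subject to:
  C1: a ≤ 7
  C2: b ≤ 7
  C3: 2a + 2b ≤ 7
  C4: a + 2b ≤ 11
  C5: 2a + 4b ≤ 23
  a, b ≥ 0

max z = a - 8b

s.t.
  a + s1 = 7
  b + s2 = 7
  2a + 2b + s3 = 7
  a + 2b + s4 = 11
  2a + 4b + s5 = 23
  a, b, s1, s2, s3, s4, s5 ≥ 0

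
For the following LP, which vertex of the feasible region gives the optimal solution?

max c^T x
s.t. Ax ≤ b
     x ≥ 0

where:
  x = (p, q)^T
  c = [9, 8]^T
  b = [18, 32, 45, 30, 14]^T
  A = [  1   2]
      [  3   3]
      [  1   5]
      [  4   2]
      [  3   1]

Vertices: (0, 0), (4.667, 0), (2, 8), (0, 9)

Evaluate the objective at each vertex of the feasible region:
  z(0, 0) = 0
  z(4.667, 0) = 42
  z(2, 8) = 82  ←
  z(0, 9) = 72
The maximum is at p = 2, q = 8.

(2, 8)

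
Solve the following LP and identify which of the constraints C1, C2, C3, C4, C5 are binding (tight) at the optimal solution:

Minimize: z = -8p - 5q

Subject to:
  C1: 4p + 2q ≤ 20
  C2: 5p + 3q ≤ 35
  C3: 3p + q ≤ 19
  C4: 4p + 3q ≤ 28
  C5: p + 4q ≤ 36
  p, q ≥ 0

At p = 1, q = 8, compute slack b - a·x for each constraint:
  C1: 20 − 20 = 0  (binding)
  C2: 35 − 29 = 6  (slack)
  C3: 19 − 11 = 8  (slack)
  C4: 28 − 28 = 0  (binding)
  C5: 36 − 33 = 3  (slack)

Optimal: p = 1, q = 8
Binding: C1, C4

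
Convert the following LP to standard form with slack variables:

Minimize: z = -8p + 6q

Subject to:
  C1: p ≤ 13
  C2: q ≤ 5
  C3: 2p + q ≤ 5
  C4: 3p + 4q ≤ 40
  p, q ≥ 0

min z = -8p + 6q

s.t.
  p + s1 = 13
  q + s2 = 5
  2p + q + s3 = 5
  3p + 4q + s4 = 40
  p, q, s1, s2, s3, s4 ≥ 0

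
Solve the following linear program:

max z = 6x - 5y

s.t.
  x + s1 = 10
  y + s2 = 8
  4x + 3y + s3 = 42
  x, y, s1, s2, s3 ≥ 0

Evaluate the objective at each vertex of the feasible region:
  z(0, 0) = 0
  z(10, 0) = 60  ←
  z(10, 0.6667) = 56.67
  z(4.5, 8) = -13
  z(0, 8) = -40
The maximum is at x = 10, y = 0.

x = 10, y = 0, z = 60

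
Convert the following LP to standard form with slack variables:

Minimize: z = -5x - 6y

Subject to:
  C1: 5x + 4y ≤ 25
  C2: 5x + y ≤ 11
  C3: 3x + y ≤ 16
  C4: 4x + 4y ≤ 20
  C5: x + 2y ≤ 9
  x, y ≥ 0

min z = -5x - 6y

s.t.
  5x + 4y + s1 = 25
  5x + y + s2 = 11
  3x + y + s3 = 16
  4x + 4y + s4 = 20
  x + 2y + s5 = 9
  x, y, s1, s2, s3, s4, s5 ≥ 0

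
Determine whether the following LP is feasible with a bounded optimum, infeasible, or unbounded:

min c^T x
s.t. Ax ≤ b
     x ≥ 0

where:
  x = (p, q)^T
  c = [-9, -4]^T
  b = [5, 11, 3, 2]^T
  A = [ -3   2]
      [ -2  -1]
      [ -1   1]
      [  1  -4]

Unbounded (objective can decrease without bound)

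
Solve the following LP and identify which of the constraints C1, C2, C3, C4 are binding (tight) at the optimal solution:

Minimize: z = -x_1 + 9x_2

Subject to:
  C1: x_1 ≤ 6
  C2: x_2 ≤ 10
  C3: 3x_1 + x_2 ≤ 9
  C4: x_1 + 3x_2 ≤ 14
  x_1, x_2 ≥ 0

At x_1 = 3, x_2 = 0, compute slack b - a·x for each constraint:
  C1: 6 − 3 = 3  (slack)
  C2: 10 − 0 = 10  (slack)
  C3: 9 − 9 = 0  (binding)
  C4: 14 − 3 = 11  (slack)

Optimal: x_1 = 3, x_2 = 0
Binding: C3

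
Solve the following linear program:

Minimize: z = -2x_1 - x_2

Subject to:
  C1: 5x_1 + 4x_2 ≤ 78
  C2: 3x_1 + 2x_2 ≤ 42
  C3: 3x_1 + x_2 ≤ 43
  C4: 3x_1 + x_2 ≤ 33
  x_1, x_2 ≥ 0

Evaluate the objective at each vertex of the feasible region:
  z(0, 0) = 0
  z(11, 0) = -22
  z(8, 9) = -25  ←
  z(6, 12) = -24
  z(0, 19.5) = -19.5
The minimum is at x_1 = 8, x_2 = 9.

x_1 = 8, x_2 = 9, z = -25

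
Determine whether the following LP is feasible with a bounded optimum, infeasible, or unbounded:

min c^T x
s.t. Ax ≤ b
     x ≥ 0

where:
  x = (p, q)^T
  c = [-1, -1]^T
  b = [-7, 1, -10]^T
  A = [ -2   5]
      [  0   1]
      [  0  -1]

Infeasible (no feasible solution exists)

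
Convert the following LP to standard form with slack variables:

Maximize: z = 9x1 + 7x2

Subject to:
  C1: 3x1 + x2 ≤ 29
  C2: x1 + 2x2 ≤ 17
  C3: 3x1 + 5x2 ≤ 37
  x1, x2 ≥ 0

max z = 9x1 + 7x2

s.t.
  3x1 + x2 + s1 = 29
  x1 + 2x2 + s2 = 17
  3x1 + 5x2 + s3 = 37
  x1, x2, s1, s2, s3 ≥ 0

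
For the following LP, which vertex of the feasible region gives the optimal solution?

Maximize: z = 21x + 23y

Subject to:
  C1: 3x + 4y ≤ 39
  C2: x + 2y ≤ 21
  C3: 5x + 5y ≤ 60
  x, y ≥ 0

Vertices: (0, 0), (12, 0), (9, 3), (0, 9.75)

Evaluate the objective at each vertex of the feasible region:
  z(0, 0) = 0
  z(12, 0) = 252
  z(9, 3) = 258  ←
  z(0, 9.75) = 224.2
The maximum is at x = 9, y = 3.

(9, 3)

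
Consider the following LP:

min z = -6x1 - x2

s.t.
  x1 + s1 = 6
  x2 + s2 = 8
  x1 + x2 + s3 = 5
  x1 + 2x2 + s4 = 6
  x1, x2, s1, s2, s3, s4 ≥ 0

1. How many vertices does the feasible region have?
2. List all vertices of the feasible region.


1. 4
2. (0, 0), (5, 0), (4, 1), (0, 3)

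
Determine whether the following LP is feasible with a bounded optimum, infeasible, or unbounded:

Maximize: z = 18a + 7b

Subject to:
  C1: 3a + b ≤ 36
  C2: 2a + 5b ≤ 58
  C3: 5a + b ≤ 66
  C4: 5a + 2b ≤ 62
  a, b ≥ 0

Feasible with a bounded optimal solution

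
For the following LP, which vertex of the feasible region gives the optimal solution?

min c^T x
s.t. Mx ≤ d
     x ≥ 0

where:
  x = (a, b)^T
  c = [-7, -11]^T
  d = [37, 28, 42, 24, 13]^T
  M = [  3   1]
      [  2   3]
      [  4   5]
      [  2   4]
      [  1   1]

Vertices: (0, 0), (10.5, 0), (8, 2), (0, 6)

Evaluate the objective at each vertex of the feasible region:
  z(0, 0) = 0
  z(10.5, 0) = -73.5
  z(8, 2) = -78  ←
  z(0, 6) = -66
The minimum is at a = 8, b = 2.

(8, 2)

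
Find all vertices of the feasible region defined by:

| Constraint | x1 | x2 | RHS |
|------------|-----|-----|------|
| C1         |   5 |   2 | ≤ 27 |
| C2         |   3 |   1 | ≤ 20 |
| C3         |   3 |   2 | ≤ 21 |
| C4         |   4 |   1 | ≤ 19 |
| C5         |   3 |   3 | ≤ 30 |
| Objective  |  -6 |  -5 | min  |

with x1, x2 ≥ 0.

(0, 0), (4.75, 0), (3.667, 4.333), (3, 6), (1, 9), (0, 10)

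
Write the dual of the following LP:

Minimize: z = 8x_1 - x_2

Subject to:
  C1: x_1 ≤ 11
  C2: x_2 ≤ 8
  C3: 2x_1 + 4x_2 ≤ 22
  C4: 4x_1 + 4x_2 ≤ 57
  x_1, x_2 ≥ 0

Primal min cᵀx s.t. Ax ≤ b, x ≥ 0  →  Dual max −bᵀy s.t. Aᵀy ≥ −c, y ≥ 0.

Maximize: z = -11y1 - 8y2 - 22y3 - 57y4

Subject to:
  y1 + 2y3 + 4y4 ≥ -8
  y2 + 4y3 + 4y4 ≥ 1
  y1, y2, y3, y4 ≥ 0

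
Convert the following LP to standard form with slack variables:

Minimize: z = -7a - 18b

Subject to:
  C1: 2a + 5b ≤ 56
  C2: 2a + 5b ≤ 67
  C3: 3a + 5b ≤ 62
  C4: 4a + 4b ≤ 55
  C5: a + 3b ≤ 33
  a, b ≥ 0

min z = -7a - 18b

s.t.
  2a + 5b + s1 = 56
  2a + 5b + s2 = 67
  3a + 5b + s3 = 62
  4a + 4b + s4 = 55
  a + 3b + s5 = 33
  a, b, s1, s2, s3, s4, s5 ≥ 0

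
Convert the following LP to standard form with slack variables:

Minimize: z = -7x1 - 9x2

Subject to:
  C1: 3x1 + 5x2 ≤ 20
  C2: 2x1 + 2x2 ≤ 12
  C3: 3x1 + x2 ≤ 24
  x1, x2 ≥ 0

min z = -7x1 - 9x2

s.t.
  3x1 + 5x2 + s1 = 20
  2x1 + 2x2 + s2 = 12
  3x1 + x2 + s3 = 24
  x1, x2, s1, s2, s3 ≥ 0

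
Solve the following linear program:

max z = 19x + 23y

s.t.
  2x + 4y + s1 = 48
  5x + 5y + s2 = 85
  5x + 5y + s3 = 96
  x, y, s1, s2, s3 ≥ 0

Evaluate the objective at each vertex of the feasible region:
  z(0, 0) = 0
  z(17, 0) = 323
  z(10, 7) = 351  ←
  z(0, 12) = 276
The maximum is at x = 10, y = 7.

x = 10, y = 7, z = 351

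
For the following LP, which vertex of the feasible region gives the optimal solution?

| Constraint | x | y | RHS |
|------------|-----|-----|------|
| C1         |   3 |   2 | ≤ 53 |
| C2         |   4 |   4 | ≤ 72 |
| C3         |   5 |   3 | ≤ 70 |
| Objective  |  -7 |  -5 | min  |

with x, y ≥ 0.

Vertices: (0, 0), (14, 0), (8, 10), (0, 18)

Evaluate the objective at each vertex of the feasible region:
  z(0, 0) = 0
  z(14, 0) = -98
  z(8, 10) = -106  ←
  z(0, 18) = -90
The minimum is at x = 8, y = 10.

(8, 10)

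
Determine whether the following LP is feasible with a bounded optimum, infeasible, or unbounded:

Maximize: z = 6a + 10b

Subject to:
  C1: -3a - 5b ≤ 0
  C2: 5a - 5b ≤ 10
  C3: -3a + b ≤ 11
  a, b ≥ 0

Unbounded (objective can increase without bound)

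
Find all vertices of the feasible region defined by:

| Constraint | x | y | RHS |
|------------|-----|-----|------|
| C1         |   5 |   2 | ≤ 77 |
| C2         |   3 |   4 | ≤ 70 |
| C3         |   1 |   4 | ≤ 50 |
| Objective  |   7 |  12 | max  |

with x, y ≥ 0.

(0, 0), (15.4, 0), (12, 8.5), (10, 10), (0, 12.5)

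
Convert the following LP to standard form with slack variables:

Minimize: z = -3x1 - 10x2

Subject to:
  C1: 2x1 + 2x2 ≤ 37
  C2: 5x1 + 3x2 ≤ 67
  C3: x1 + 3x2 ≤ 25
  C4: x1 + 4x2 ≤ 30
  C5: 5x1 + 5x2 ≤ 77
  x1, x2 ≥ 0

min z = -3x1 - 10x2

s.t.
  2x1 + 2x2 + s1 = 37
  5x1 + 3x2 + s2 = 67
  x1 + 3x2 + s3 = 25
  x1 + 4x2 + s4 = 30
  5x1 + 5x2 + s5 = 77
  x1, x2, s1, s2, s3, s4, s5 ≥ 0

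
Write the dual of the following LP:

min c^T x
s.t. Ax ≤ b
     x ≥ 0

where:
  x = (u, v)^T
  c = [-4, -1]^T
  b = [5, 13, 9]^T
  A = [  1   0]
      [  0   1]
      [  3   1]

Primal min cᵀx s.t. Ax ≤ b, x ≥ 0  →  Dual max −bᵀy s.t. Aᵀy ≥ −c, y ≥ 0.

Maximize: z = -5y1 - 13y2 - 9y3

Subject to:
  y1 + 3y3 ≥ 4
  y2 + y3 ≥ 1
  y1, y2, y3 ≥ 0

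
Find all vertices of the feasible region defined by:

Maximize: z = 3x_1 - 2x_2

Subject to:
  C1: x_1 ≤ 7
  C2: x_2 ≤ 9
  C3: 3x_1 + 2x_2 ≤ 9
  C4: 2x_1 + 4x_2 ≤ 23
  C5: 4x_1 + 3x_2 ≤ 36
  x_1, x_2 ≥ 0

(0, 0), (3, 0), (0, 4.5)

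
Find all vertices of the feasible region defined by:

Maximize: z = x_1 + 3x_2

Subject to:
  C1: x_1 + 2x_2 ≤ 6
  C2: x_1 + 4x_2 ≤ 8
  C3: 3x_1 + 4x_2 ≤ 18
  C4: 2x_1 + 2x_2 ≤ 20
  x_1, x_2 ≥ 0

(0, 0), (6, 0), (4, 1), (0, 2)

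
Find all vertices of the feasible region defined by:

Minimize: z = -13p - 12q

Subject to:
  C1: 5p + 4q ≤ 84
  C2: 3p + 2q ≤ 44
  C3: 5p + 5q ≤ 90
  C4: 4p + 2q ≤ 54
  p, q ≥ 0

(0, 0), (13.5, 0), (10, 7), (8, 10), (0, 18)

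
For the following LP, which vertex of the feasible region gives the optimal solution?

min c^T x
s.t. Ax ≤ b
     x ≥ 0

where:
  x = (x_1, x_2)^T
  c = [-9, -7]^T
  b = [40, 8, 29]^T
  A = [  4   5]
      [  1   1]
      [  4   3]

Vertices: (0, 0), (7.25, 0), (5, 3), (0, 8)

Evaluate the objective at each vertex of the feasible region:
  z(0, 0) = 0
  z(7.25, 0) = -65.25
  z(5, 3) = -66  ←
  z(0, 8) = -56
The minimum is at x_1 = 5, x_2 = 3.

(5, 3)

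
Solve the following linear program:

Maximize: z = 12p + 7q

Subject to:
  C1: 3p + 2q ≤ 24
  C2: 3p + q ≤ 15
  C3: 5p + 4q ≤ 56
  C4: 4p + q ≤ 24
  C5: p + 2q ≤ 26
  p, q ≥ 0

Evaluate the objective at each vertex of the feasible region:
  z(0, 0) = 0
  z(5, 0) = 60
  z(2, 9) = 87  ←
  z(0, 12) = 84
The maximum is at p = 2, q = 9.

p = 2, q = 9, z = 87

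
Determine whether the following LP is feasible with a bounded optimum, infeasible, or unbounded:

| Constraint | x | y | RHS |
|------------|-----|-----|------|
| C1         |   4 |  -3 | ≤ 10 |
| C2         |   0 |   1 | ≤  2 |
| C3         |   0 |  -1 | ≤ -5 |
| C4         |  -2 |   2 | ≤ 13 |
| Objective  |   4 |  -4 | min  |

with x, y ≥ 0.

Infeasible (no feasible solution exists)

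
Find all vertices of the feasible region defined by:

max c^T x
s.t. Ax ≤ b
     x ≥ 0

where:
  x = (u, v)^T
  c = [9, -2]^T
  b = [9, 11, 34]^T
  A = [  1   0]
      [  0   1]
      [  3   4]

(0, 0), (9, 0), (9, 1.75), (0, 8.5)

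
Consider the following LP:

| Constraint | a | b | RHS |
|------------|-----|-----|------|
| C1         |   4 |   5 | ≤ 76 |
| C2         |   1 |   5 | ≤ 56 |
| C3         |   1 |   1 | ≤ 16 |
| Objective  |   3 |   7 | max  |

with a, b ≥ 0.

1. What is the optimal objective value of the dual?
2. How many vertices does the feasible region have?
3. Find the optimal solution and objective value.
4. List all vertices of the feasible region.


1. 88
2. 4
3. a = 6, b = 10, z = 88
4. (0, 0), (16, 0), (6, 10), (0, 11.2)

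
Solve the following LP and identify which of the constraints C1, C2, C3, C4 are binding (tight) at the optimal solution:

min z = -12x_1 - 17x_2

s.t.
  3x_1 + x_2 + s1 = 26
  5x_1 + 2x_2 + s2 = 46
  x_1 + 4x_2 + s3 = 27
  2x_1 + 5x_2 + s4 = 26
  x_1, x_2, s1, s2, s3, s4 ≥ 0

At x_1 = 8, x_2 = 2, compute slack b - a·x for each constraint:
  C1: 26 − 26 = 0  (binding)
  C2: 46 − 44 = 2  (slack)
  C3: 27 − 16 = 11  (slack)
  C4: 26 − 26 = 0  (binding)

Optimal: x_1 = 8, x_2 = 2
Binding: C1, C4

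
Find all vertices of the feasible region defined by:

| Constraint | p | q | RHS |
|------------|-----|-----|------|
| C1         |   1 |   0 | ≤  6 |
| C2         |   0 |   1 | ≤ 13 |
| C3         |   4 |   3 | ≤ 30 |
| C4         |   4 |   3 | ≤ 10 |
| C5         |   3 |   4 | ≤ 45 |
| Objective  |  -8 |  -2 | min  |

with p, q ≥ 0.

(0, 0), (2.5, 0), (0, 3.333)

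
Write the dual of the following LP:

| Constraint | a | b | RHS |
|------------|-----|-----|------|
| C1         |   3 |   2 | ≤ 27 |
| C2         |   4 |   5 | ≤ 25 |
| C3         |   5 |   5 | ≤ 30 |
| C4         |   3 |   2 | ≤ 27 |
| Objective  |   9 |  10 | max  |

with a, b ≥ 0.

Primal max cᵀx s.t. Ax ≤ b, x ≥ 0  →  Dual min bᵀy s.t. Aᵀy ≥ c, y ≥ 0.

Minimize: z = 27y1 + 25y2 + 30y3 + 27y4

Subject to:
  3y1 + 4y2 + 5y3 + 3y4 ≥ 9
  2y1 + 5y2 + 5y3 + 2y4 ≥ 10
  y1, y2, y3, y4 ≥ 0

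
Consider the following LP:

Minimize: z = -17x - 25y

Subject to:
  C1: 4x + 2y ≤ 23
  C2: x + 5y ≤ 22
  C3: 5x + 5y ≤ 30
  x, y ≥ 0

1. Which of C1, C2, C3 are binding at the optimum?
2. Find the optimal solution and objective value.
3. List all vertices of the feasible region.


1. C2, C3
2. x = 2, y = 4, z = -134
3. (0, 0), (5.75, 0), (5.5, 0.5), (2, 4), (0, 4.4)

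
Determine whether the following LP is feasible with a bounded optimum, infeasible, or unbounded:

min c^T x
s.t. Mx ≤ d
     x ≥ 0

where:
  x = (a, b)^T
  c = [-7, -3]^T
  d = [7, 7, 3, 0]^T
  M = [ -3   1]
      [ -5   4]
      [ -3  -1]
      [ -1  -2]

Unbounded (objective can decrease without bound)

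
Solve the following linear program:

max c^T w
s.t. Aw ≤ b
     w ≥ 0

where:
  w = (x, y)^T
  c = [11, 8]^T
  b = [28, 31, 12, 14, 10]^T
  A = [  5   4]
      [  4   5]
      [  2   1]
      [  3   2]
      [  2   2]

Evaluate the objective at each vertex of the feasible region:
  z(0, 0) = 0
  z(4.667, 0) = 51.33
  z(4, 1) = 52  ←
  z(0, 5) = 40
The maximum is at x = 4, y = 1.

x = 4, y = 1, z = 52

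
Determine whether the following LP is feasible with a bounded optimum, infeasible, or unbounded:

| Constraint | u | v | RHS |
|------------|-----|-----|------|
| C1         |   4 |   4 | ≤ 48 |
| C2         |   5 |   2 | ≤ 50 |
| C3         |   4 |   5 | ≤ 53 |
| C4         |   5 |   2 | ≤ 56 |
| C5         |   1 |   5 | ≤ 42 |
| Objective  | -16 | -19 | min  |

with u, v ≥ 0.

Feasible with a bounded optimal solution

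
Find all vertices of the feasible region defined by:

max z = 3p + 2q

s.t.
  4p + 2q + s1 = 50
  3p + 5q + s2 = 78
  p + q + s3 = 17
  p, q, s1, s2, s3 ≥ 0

(0, 0), (12.5, 0), (8, 9), (3.5, 13.5), (0, 15.6)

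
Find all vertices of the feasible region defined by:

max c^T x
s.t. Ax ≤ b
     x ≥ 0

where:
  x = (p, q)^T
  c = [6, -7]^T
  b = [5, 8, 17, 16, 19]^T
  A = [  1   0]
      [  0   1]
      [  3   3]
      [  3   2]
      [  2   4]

(0, 0), (5, 0), (5, 0.5), (4.667, 1), (1.833, 3.833), (0, 4.75)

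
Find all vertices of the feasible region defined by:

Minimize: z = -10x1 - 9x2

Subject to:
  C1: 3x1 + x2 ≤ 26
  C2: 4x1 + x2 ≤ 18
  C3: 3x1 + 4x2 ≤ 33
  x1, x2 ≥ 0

(0, 0), (4.5, 0), (3, 6), (0, 8.25)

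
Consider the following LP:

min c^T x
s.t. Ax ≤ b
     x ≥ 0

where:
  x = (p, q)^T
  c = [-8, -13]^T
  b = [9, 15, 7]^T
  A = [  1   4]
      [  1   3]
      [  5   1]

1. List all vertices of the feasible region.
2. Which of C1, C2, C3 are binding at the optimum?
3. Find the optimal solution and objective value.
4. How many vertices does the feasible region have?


1. (0, 0), (1.4, 0), (1, 2), (0, 2.25)
2. C1, C3
3. p = 1, q = 2, z = -34
4. 4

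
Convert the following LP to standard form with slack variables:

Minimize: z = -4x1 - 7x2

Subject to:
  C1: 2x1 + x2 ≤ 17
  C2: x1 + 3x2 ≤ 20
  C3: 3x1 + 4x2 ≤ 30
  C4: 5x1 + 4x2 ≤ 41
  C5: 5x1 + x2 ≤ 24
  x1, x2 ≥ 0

min z = -4x1 - 7x2

s.t.
  2x1 + x2 + s1 = 17
  x1 + 3x2 + s2 = 20
  3x1 + 4x2 + s3 = 30
  5x1 + 4x2 + s4 = 41
  5x1 + x2 + s5 = 24
  x1, x2, s1, s2, s3, s4, s5 ≥ 0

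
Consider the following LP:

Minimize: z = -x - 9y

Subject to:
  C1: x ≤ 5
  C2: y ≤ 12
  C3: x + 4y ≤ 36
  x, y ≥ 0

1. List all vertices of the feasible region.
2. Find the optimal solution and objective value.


1. (0, 0), (5, 0), (5, 7.75), (0, 9)
2. x = 0, y = 9, z = -81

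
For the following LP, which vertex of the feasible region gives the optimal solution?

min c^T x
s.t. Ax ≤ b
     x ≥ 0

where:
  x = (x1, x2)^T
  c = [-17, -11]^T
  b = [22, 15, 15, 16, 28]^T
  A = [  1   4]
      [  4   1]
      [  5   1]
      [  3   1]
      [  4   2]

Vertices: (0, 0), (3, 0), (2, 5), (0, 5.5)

Evaluate the objective at each vertex of the feasible region:
  z(0, 0) = 0
  z(3, 0) = -51
  z(2, 5) = -89  ←
  z(0, 5.5) = -60.5
The minimum is at x1 = 2, x2 = 5.

(2, 5)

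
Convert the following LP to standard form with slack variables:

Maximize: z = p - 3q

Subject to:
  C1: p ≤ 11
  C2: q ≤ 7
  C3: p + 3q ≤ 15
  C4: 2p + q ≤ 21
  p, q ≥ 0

max z = p - 3q

s.t.
  p + s1 = 11
  q + s2 = 7
  p + 3q + s3 = 15
  2p + q + s4 = 21
  p, q, s1, s2, s3, s4 ≥ 0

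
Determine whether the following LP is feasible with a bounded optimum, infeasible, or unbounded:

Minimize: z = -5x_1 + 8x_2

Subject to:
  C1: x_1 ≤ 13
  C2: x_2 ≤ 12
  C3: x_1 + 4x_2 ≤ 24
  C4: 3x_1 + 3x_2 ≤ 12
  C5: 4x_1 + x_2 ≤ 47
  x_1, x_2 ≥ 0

Feasible with a bounded optimal solution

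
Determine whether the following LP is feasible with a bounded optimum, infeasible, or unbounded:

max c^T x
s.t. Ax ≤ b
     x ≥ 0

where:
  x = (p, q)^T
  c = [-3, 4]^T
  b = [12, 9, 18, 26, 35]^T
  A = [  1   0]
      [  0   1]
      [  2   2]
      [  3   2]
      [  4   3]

Feasible with a bounded optimal solution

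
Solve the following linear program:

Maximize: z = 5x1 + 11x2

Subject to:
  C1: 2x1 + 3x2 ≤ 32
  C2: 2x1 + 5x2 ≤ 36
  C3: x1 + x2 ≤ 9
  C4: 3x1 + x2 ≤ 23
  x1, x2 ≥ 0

Evaluate the objective at each vertex of the feasible region:
  z(0, 0) = 0
  z(7.667, 0) = 38.33
  z(7, 2) = 57
  z(3, 6) = 81  ←
  z(0, 7.2) = 79.2
The maximum is at x1 = 3, x2 = 6.

x1 = 3, x2 = 6, z = 81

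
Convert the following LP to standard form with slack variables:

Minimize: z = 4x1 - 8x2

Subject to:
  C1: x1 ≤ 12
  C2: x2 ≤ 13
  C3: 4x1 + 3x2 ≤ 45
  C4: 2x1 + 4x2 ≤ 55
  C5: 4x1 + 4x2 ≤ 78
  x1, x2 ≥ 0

min z = 4x1 - 8x2

s.t.
  x1 + s1 = 12
  x2 + s2 = 13
  4x1 + 3x2 + s3 = 45
  2x1 + 4x2 + s4 = 55
  4x1 + 4x2 + s5 = 78
  x1, x2, s1, s2, s3, s4, s5 ≥ 0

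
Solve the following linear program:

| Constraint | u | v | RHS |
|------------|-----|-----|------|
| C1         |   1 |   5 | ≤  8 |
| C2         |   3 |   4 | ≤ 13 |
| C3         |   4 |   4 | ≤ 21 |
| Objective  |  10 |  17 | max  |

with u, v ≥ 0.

Evaluate the objective at each vertex of the feasible region:
  z(0, 0) = 0
  z(4.333, 0) = 43.33
  z(3, 1) = 47  ←
  z(0, 1.6) = 27.2
The maximum is at u = 3, v = 1.

u = 3, v = 1, z = 47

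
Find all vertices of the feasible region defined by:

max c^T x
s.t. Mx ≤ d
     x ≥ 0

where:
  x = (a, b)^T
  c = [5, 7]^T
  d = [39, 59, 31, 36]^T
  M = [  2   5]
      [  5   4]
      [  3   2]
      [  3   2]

(0, 0), (10.33, 0), (7, 5), (0, 7.8)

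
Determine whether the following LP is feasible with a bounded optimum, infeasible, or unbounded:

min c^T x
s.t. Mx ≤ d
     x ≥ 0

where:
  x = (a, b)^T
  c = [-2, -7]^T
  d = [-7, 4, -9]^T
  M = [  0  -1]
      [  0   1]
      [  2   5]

Infeasible (no feasible solution exists)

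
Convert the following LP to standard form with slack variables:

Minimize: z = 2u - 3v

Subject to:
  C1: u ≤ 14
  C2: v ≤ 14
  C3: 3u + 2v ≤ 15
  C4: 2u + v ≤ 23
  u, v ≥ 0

min z = 2u - 3v

s.t.
  u + s1 = 14
  v + s2 = 14
  3u + 2v + s3 = 15
  2u + v + s4 = 23
  u, v, s1, s2, s3, s4 ≥ 0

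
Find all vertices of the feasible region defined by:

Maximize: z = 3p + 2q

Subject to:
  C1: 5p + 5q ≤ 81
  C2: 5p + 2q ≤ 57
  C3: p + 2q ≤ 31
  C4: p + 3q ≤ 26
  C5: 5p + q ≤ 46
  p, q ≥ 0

(0, 0), (9.2, 0), (8, 6), (0, 8.667)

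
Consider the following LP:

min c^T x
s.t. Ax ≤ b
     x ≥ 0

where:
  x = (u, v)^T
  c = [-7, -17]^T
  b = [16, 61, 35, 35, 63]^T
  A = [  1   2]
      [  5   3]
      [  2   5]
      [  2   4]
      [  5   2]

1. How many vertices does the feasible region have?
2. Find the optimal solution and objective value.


1. 5
2. u = 10, v = 3, z = -121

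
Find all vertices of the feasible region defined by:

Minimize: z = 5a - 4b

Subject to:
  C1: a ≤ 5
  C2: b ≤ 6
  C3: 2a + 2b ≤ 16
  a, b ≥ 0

(0, 0), (5, 0), (5, 3), (2, 6), (0, 6)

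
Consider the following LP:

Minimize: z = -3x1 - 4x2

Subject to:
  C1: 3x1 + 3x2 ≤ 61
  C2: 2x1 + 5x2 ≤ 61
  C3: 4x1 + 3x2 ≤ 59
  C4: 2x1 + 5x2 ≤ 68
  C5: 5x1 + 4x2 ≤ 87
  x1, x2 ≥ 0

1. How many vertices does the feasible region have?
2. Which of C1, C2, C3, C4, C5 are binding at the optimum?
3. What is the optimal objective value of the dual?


1. 4
2. C2, C3
3. -60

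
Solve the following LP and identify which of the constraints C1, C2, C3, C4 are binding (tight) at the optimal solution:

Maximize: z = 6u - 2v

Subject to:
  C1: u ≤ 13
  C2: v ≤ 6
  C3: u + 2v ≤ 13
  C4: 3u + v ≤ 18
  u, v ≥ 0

At u = 6, v = 0, compute slack b - a·x for each constraint:
  C1: 13 − 6 = 7  (slack)
  C2: 6 − 0 = 6  (slack)
  C3: 13 − 6 = 7  (slack)
  C4: 18 − 18 = 0  (binding)

Optimal: u = 6, v = 0
Binding: C4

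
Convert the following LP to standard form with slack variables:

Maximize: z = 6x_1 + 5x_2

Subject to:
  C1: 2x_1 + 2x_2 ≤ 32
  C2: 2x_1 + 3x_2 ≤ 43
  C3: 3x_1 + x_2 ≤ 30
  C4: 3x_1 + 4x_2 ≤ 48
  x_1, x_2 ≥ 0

max z = 6x_1 + 5x_2

s.t.
  2x_1 + 2x_2 + s1 = 32
  2x_1 + 3x_2 + s2 = 43
  3x_1 + x_2 + s3 = 30
  3x_1 + 4x_2 + s4 = 48
  x_1, x_2, s1, s2, s3, s4 ≥ 0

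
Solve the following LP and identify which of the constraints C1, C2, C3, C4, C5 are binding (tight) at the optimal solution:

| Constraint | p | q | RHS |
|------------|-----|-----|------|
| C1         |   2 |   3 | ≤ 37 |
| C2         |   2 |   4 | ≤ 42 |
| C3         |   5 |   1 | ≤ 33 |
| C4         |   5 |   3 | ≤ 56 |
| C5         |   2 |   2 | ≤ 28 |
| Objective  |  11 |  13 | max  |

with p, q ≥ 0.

At p = 5, q = 8, compute slack b - a·x for each constraint:
  C1: 37 − 34 = 3  (slack)
  C2: 42 − 42 = 0  (binding)
  C3: 33 − 33 = 0  (binding)
  C4: 56 − 49 = 7  (slack)
  C5: 28 − 26 = 2  (slack)

Optimal: p = 5, q = 8
Binding: C2, C3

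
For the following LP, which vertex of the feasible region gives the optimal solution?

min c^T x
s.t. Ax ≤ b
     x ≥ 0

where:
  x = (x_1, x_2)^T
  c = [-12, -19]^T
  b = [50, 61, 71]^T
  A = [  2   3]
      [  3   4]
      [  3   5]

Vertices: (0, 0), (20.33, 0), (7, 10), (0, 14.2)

Evaluate the objective at each vertex of the feasible region:
  z(0, 0) = 0
  z(20.33, 0) = -244
  z(7, 10) = -274  ←
  z(0, 14.2) = -269.8
The minimum is at x_1 = 7, x_2 = 10.

(7, 10)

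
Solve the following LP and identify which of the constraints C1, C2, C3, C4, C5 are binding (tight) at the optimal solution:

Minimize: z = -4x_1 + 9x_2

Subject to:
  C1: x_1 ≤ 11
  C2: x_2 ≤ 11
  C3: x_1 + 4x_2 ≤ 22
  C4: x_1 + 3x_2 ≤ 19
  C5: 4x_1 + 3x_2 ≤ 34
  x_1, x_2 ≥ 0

At x_1 = 8.5, x_2 = 0, compute slack b - a·x for each constraint:
  C1: 11 − 8.5 = 2.5  (slack)
  C2: 11 − 0 = 11  (slack)
  C3: 22 − 8.5 = 13.5  (slack)
  C4: 19 − 8.5 = 10.5  (slack)
  C5: 34 − 34 = 0  (binding)

Optimal: x_1 = 8.5, x_2 = 0
Binding: C5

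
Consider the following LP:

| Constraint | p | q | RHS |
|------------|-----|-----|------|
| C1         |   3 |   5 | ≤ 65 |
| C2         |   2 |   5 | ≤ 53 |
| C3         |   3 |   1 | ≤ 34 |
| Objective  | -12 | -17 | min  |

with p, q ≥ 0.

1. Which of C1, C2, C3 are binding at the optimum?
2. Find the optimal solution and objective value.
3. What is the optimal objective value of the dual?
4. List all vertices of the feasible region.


1. C2, C3
2. p = 9, q = 7, z = -227
3. -227
4. (0, 0), (11.33, 0), (9, 7), (0, 10.6)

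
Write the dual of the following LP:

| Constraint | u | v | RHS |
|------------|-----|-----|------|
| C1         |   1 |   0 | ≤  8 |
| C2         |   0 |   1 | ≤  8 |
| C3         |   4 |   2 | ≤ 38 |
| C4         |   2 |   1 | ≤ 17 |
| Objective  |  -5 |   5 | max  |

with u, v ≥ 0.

Primal max cᵀx s.t. Ax ≤ b, x ≥ 0  →  Dual min bᵀy s.t. Aᵀy ≥ c, y ≥ 0.

Minimize: z = 8y1 + 8y2 + 38y3 + 17y4

Subject to:
  y1 + 4y3 + 2y4 ≥ -5
  y2 + 2y3 + y4 ≥ 5
  y1, y2, y3, y4 ≥ 0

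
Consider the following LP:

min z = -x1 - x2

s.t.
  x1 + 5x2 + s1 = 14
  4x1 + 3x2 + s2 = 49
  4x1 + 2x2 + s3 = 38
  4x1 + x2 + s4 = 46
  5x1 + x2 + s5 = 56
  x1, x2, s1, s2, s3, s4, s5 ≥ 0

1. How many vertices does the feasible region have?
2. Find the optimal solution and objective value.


1. 4
2. x1 = 9, x2 = 1, z = -10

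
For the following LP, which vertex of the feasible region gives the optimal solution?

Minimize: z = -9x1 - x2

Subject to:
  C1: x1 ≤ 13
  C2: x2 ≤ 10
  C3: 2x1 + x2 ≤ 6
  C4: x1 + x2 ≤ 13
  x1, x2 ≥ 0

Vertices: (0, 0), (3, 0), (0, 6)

Evaluate the objective at each vertex of the feasible region:
  z(0, 0) = 0
  z(3, 0) = -27  ←
  z(0, 6) = -6
The minimum is at x1 = 3, x2 = 0.

(3, 0)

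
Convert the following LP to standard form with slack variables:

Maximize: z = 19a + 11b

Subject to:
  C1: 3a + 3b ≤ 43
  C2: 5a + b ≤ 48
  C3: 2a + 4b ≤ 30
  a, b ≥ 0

max z = 19a + 11b

s.t.
  3a + 3b + s1 = 43
  5a + b + s2 = 48
  2a + 4b + s3 = 30
  a, b, s1, s2, s3 ≥ 0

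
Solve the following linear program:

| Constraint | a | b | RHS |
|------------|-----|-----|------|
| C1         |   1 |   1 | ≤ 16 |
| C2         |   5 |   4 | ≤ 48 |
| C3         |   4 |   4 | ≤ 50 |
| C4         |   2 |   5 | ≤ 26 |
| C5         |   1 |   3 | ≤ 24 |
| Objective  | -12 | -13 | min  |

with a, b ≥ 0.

Evaluate the objective at each vertex of the feasible region:
  z(0, 0) = 0
  z(9.6, 0) = -115.2
  z(8, 2) = -122  ←
  z(0, 5.2) = -67.6
The minimum is at a = 8, b = 2.

a = 8, b = 2, z = -122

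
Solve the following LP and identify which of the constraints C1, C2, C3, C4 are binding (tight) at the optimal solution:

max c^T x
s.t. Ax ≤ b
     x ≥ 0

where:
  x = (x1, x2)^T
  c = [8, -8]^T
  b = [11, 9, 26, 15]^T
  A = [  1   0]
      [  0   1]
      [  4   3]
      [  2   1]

At x1 = 6.5, x2 = 0, compute slack b - a·x for each constraint:
  C1: 11 − 6.5 = 4.5  (slack)
  C2: 9 − 0 = 9  (slack)
  C3: 26 − 26 = 0  (binding)
  C4: 15 − 13 = 2  (slack)

Optimal: x1 = 6.5, x2 = 0
Binding: C3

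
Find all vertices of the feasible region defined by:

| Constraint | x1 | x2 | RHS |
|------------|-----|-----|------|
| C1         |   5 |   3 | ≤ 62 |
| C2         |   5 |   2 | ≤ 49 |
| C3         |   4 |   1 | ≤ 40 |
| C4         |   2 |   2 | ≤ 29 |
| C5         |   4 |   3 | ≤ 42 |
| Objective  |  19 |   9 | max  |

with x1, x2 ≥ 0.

(0, 0), (9.8, 0), (9, 2), (0, 14)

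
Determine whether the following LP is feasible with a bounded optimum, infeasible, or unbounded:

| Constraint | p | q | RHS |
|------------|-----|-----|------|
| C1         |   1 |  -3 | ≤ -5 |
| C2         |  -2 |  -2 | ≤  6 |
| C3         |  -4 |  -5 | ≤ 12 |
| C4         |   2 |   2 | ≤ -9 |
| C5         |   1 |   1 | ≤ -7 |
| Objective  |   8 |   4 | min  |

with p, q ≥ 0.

Infeasible (no feasible solution exists)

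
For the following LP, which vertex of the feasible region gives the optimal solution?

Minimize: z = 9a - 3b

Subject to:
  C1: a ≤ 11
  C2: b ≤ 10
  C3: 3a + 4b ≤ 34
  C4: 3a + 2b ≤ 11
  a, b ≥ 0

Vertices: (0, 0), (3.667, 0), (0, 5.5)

Evaluate the objective at each vertex of the feasible region:
  z(0, 0) = 0
  z(3.667, 0) = 33
  z(0, 5.5) = -16.5  ←
The minimum is at a = 0, b = 5.5.

(0, 5.5)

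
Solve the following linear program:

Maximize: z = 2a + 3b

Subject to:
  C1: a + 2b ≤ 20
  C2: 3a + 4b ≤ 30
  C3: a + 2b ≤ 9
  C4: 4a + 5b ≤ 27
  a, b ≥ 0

Evaluate the objective at each vertex of the feasible region:
  z(0, 0) = 0
  z(6.75, 0) = 13.5
  z(3, 3) = 15  ←
  z(0, 4.5) = 13.5
The maximum is at a = 3, b = 3.

a = 3, b = 3, z = 15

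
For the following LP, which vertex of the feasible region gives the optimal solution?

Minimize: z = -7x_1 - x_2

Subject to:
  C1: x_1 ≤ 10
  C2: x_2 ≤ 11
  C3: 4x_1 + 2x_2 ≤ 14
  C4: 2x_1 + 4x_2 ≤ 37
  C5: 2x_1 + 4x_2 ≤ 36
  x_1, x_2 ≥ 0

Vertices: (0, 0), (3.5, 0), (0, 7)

Evaluate the objective at each vertex of the feasible region:
  z(0, 0) = 0
  z(3.5, 0) = -24.5  ←
  z(0, 7) = -7
The minimum is at x_1 = 3.5, x_2 = 0.

(3.5, 0)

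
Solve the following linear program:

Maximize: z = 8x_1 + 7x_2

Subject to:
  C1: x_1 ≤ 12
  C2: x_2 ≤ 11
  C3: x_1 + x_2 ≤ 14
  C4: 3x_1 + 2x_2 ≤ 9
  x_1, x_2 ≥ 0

Evaluate the objective at each vertex of the feasible region:
  z(0, 0) = 0
  z(3, 0) = 24
  z(0, 4.5) = 31.5  ←
The maximum is at x_1 = 0, x_2 = 4.5.

x_1 = 0, x_2 = 4.5, z = 31.5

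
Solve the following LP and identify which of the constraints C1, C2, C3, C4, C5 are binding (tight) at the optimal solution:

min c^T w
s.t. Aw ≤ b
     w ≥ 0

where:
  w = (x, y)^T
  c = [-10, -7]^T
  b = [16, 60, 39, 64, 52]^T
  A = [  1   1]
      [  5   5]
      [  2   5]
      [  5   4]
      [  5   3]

At x = 8, y = 4, compute slack b - a·x for each constraint:
  C1: 16 − 12 = 4  (slack)
  C2: 60 − 60 = 0  (binding)
  C3: 39 − 36 = 3  (slack)
  C4: 64 − 56 = 8  (slack)
  C5: 52 − 52 = 0  (binding)

Optimal: x = 8, y = 4
Binding: C2, C5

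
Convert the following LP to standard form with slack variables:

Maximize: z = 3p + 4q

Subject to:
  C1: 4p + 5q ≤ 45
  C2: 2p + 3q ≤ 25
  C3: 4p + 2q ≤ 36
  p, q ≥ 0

max z = 3p + 4q

s.t.
  4p + 5q + s1 = 45
  2p + 3q + s2 = 25
  4p + 2q + s3 = 36
  p, q, s1, s2, s3 ≥ 0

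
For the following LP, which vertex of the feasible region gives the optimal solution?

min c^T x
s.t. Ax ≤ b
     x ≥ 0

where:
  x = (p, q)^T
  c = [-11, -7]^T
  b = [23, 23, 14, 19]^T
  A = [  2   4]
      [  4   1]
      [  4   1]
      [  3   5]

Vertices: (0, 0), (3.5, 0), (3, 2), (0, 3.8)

Evaluate the objective at each vertex of the feasible region:
  z(0, 0) = 0
  z(3.5, 0) = -38.5
  z(3, 2) = -47  ←
  z(0, 3.8) = -26.6
The minimum is at p = 3, q = 2.

(3, 2)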